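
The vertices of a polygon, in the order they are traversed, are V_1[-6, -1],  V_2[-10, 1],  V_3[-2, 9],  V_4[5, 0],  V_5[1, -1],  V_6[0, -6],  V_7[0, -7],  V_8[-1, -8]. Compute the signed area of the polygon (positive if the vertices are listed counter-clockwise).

V_1→V_2: (-6)(1) − (-10)(-1) = -16
V_2→V_3: (-10)(9) − (-2)(1) = -88
V_3→V_4: (-2)(0) − (5)(9) = -45
V_4→V_5: (5)(-1) − (1)(0) = -5
V_5→V_6: (1)(-6) − (0)(-1) = -6
V_6→V_7: (0)(-7) − (0)(-6) = 0
V_7→V_8: (0)(-8) − (-1)(-7) = -7
V_8→V_1: (-1)(-1) − (-6)(-8) = -47
Σ = -214
Signed area = Σ/2 = -107 (negative ⇒ clockwise traversal).

-107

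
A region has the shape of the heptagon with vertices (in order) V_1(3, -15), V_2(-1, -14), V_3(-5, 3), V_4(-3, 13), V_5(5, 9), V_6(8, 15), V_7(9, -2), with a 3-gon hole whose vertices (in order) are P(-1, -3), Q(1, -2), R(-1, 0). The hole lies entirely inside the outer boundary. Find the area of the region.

Outer boundary:
Apply the surveyor's formula: 2A = Σ (x_i·y_{i+1} − x_{i+1}·y_i), indices taken mod 7.
Σ = (-57) + (-73) + (-56) + (-92) + (3) + (-151) + (-129) = -555
Area = |Σ|/2 = 277.5.
Hole:
Σ = (5) + (-2) + (3) = 6
Area = |Σ|/2 = 3.
Net area = 277.5 − 3 = 274.5.

274.5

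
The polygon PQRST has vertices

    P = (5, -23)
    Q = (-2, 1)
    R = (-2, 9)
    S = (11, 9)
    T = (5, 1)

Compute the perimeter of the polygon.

|PQ| = √((-7)² + (24)²) = √625 = 25
|QR| = √((0)² + (8)²) = √64 = 8
|RS| = √((13)² + (0)²) = √169 = 13
|ST| = √((-6)² + (-8)²) = √100 = 10
|TP| = √((0)² + (-24)²) = √576 = 24
Perimeter = 25 + 8 + 13 + 10 + 24 = 80.

80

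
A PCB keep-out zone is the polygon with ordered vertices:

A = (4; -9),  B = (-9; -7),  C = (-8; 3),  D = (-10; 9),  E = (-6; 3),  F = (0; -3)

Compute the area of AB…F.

90

Apply Gauss's area formula: 2A = Σ (x_i·y_{i+1} − x_{i+1}·y_i), indices taken mod 6.
Σ = (-109) + (-83) + (-42) + (24) + (18) + (12) = -180
Area = |Σ|/2 = 90.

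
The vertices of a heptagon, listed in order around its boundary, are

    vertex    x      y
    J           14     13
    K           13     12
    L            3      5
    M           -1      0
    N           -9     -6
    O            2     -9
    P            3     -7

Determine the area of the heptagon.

141

Apply the shoelace formula: 2A = Σ (x_i·y_{i+1} − x_{i+1}·y_i), indices taken mod 7.
Σ = (-1) + (29) + (5) + (6) + (93) + (13) + (137) = 282
Area = |Σ|/2 = 141.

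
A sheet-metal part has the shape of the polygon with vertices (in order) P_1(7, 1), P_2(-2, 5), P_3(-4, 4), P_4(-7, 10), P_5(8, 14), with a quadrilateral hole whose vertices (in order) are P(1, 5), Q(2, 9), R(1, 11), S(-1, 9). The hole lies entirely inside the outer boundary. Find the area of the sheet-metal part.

Outer boundary:
Apply the shoelace (surveyor's) formula: 2A = Σ (x_i·y_{i+1} − x_{i+1}·y_i), indices taken mod 5.
Σ = (37) + (12) + (-12) + (-178) + (-90) = -231
Area = |Σ|/2 = 115.5.
Hole:
Cross-terms: -1, 13, 20, -14  ⇒  Σ = 18
Area = |Σ|/2 = 9.
Net area = 115.5 − 9 = 106.5.

106.5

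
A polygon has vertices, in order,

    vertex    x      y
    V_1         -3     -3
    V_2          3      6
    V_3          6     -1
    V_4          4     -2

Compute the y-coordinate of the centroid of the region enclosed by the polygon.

Apply Gauss's area formula. First the cross-terms c_i = x_i·y_{i+1} − x_{i+1}·y_i:
  -9, -39, -8, -18  ⇒  2A = -74, A = -37.
Then Σ (y_i + y_{i+1})·c_i = -108, so ȳ = -108 / (6·(-37)) = 18/37.

18/37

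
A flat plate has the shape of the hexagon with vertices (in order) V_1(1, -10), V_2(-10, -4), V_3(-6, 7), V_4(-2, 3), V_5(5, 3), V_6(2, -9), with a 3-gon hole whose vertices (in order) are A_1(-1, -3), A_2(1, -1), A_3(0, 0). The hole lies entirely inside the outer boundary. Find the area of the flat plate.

140.5

Outer boundary:
V_1→V_2: (1)(-4) − (-10)(-10) = -104
V_2→V_3: (-10)(7) − (-6)(-4) = -94
V_3→V_4: (-6)(3) − (-2)(7) = -4
V_4→V_5: (-2)(3) − (5)(3) = -21
V_5→V_6: (5)(-9) − (2)(3) = -51
V_6→V_1: (2)(-10) − (1)(-9) = -11
Σ = -285
Area = |Σ|/2 = 142.5.
Hole:
Apply the shoelace formula: 2A = Σ (x_i·y_{i+1} − x_{i+1}·y_i), indices taken mod 3.
Cross-terms: 4, 0, 0  ⇒  Σ = 4
Area = |Σ|/2 = 2.
Net area = 142.5 − 2 = 140.5.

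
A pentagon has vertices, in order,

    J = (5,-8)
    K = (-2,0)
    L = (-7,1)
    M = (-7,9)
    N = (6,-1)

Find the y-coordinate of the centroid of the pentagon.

Apply Gauss's area formula. First the cross-terms c_i = x_i·y_{i+1} − x_{i+1}·y_i:
  -16, -2, -56, -47, -43  ⇒  2A = -164, A = -82.
Then Σ (y_i + y_{i+1})·c_i = -423, so ȳ = -423 / (6·(-82)) = 141/164.

141/164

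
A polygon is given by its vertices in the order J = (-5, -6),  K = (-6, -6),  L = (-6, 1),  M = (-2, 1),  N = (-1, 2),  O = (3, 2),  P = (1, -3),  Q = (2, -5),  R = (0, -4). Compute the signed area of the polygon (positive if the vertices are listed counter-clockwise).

-50.5

Cross-terms: -6, -42, -4, -3, -8, -11, 1, -8, -20  ⇒  Σ = -101
Signed area = Σ/2 = -50.5 (negative ⇒ clockwise traversal).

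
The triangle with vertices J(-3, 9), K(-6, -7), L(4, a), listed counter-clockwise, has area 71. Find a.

-1

The doubled signed area Σ (x_i y_{i+1} − x_{i+1} y_i) is linear in a.
With a=0 it equals 139; the coefficient of a is -3 (from the two edges through L).
So -3·a + 139 = 2·71 = 142 ⇒ a = -1.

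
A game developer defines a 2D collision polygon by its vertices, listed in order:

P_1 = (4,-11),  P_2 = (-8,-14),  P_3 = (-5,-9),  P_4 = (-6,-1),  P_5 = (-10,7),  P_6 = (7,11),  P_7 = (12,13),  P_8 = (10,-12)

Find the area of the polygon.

Apply Gauss's area formula: 2A = Σ (x_i·y_{i+1} − x_{i+1}·y_i), indices taken mod 8.
Cross-terms: -144, 2, -49, -52, -159, -41, -274, -62  ⇒  Σ = -779
Area = |Σ|/2 = 389.5.

389.5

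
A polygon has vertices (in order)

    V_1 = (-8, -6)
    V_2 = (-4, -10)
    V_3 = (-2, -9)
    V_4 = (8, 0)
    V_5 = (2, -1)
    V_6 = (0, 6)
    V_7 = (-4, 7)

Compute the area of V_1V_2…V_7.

126

Σ = (56) + (16) + (72) + (-8) + (12) + (24) + (80) = 252
Area = |Σ|/2 = 126.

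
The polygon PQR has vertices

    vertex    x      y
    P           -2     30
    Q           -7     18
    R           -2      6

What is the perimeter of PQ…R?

|PQ| = √((-5)² + (-12)²) = √169 = 13
|QR| = √((5)² + (-12)²) = √169 = 13
|RP| = √((0)² + (24)²) = √576 = 24
Perimeter = 13 + 13 + 24 = 50.

50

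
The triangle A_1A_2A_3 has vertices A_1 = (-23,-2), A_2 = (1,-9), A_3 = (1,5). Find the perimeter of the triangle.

|A_1A_2| = √((24)² + (-7)²) = √625 = 25
|A_2A_3| = √((0)² + (14)²) = √196 = 14
|A_3A_1| = √((-24)² + (-7)²) = √625 = 25
Perimeter = 25 + 14 + 25 = 64.

64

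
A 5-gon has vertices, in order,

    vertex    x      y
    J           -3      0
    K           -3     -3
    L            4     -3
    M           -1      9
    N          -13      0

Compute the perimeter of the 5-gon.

|JK| = √((0)² + (-3)²) = √9 = 3
|KL| = √((7)² + (0)²) = √49 = 7
|LM| = √((-5)² + (12)²) = √169 = 13
|MN| = √((-12)² + (-9)²) = √225 = 15
|NJ| = √((10)² + (0)²) = √100 = 10
Perimeter = 3 + 7 + 13 + 15 + 10 = 48.

48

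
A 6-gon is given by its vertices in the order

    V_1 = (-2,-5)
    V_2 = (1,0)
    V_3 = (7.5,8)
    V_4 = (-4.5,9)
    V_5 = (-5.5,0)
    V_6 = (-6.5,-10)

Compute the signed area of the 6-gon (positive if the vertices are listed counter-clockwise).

Apply the shoelace (surveyor's) formula: 2A = Σ (x_i·y_{i+1} − x_{i+1}·y_i), indices taken mod 6.
Σ = (5) + (8) + (103.5) + (49.5) + (55) + (12.5) = 233.5
Signed area = Σ/2 = 116.75 (positive ⇒ counter-clockwise traversal).

116.75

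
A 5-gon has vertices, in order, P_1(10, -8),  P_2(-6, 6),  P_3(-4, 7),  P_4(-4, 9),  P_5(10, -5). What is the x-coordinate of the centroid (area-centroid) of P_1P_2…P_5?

364/171

Apply Gauss's area formula. First the cross-terms c_i = x_i·y_{i+1} − x_{i+1}·y_i:
  12, -18, -8, -70, -30  ⇒  2A = -114, A = -57.
Then Σ (x_i + x_{i+1})·c_i = -728, so x̄ = -728 / (6·(-57)) = 364/171.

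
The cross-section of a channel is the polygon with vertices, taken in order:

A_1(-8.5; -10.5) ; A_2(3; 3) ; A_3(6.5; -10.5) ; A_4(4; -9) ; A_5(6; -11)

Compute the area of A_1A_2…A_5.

Apply the shoelace formula: 2A = Σ (x_i·y_{i+1} − x_{i+1}·y_i), indices taken mod 5.
Σ = (6) + (-51) + (-16.5) + (10) + (-156.5) = -208
Area = |Σ|/2 = 104.

104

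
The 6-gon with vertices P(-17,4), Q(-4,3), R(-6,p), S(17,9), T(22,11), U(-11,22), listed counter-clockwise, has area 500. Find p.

Write out the shoelace sum; only the two edges meeting at R involve p:
2·Area = [((-4)·p − (-6)·3) + ((-6)·9 − 17·p)] + 889
       = -21·p + 853 = 1000
⇒ p = -7.

-7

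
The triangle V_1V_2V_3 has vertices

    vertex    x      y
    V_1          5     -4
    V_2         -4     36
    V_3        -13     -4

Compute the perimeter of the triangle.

|V_1V_2| = √((-9)² + (40)²) = √1681 = 41
|V_2V_3| = √((-9)² + (-40)²) = √1681 = 41
|V_3V_1| = √((18)² + (0)²) = √324 = 18
Perimeter = 41 + 41 + 18 = 100.

100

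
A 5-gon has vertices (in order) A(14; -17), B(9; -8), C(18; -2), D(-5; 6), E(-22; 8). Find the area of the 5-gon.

Apply the shoelace formula: 2A = Σ (x_i·y_{i+1} − x_{i+1}·y_i), indices taken mod 5.
A→B: (14)(-8) − (9)(-17) = 41
B→C: (9)(-2) − (18)(-8) = 126
C→D: (18)(6) − (-5)(-2) = 98
D→E: (-5)(8) − (-22)(6) = 92
E→A: (-22)(-17) − (14)(8) = 262
Σ = 619
Area = |Σ|/2 = 309.5.

309.5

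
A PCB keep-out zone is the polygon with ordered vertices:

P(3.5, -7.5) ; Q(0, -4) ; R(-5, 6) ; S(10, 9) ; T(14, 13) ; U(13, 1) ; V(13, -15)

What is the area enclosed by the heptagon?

Apply Gauss's area formula: 2A = Σ (x_i·y_{i+1} − x_{i+1}·y_i), indices taken mod 7.
P→Q: (3.5)(-4) − (0)(-7.5) = -14
Q→R: (0)(6) − (-5)(-4) = -20
R→S: (-5)(9) − (10)(6) = -105
S→T: (10)(13) − (14)(9) = 4
T→U: (14)(1) − (13)(13) = -155
U→V: (13)(-15) − (13)(1) = -208
V→P: (13)(-7.5) − (3.5)(-15) = -45
Σ = -543
Area = |Σ|/2 = 271.5.

271.5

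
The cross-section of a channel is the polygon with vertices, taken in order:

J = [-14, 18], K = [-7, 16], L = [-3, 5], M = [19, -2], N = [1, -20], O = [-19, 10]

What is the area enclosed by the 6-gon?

Apply the surveyor's formula: 2A = Σ (x_i·y_{i+1} − x_{i+1}·y_i), indices taken mod 6.
Cross-terms: -98, 13, -89, -378, -370, -202  ⇒  Σ = -1124
Area = |Σ|/2 = 562.

562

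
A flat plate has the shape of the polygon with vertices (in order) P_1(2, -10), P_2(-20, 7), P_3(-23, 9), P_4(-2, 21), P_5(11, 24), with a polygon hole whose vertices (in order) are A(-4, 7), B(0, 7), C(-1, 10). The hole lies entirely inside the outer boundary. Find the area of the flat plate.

547.5

Outer boundary:
Apply the shoelace (surveyor's) formula: 2A = Σ (x_i·y_{i+1} − x_{i+1}·y_i), indices taken mod 5.
Σ = (-186) + (-19) + (-465) + (-279) + (-158) = -1107
Area = |Σ|/2 = 553.5.
Hole:
Cross-terms: -28, 7, 33  ⇒  Σ = 12
Area = |Σ|/2 = 6.
Net area = 553.5 − 6 = 547.5.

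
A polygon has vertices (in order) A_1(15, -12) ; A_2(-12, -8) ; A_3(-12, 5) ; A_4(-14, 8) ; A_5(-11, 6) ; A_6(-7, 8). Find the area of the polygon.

262

Cross-terms: -264, -156, -26, 4, -46, -36  ⇒  Σ = -524
Area = |Σ|/2 = 262.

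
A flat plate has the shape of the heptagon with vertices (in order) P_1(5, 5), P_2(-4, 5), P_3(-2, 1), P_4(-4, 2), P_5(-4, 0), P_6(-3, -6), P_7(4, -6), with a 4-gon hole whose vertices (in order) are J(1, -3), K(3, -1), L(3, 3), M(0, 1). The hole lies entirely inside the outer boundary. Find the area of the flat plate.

Outer boundary:
Apply the surveyor's formula: 2A = Σ (x_i·y_{i+1} − x_{i+1}·y_i), indices taken mod 7.
Cross-terms: 45, 6, 0, 8, 24, 42, 50  ⇒  Σ = 175
Area = |Σ|/2 = 87.5.
Hole:
Apply Gauss's area formula: 2A = Σ (x_i·y_{i+1} − x_{i+1}·y_i), indices taken mod 4.
Σ = (8) + (12) + (3) + (-1) = 22
Area = |Σ|/2 = 11.
Net area = 87.5 − 11 = 76.5.

76.5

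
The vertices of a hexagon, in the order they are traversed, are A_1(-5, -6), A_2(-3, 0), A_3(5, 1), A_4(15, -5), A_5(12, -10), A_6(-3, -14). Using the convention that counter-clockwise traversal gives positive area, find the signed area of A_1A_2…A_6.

-200.5

Apply the surveyor's formula: 2A = Σ (x_i·y_{i+1} − x_{i+1}·y_i), indices taken mod 6.
Cross-terms: -18, -3, -40, -90, -198, -52  ⇒  Σ = -401
Signed area = Σ/2 = -200.5 (negative ⇒ clockwise traversal).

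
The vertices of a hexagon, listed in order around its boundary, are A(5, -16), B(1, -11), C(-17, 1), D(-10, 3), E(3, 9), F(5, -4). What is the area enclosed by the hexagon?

Apply the shoelace (surveyor's) formula: 2A = Σ (x_i·y_{i+1} − x_{i+1}·y_i), indices taken mod 6.
A→B: (5)(-11) − (1)(-16) = -39
B→C: (1)(1) − (-17)(-11) = -186
C→D: (-17)(3) − (-10)(1) = -41
D→E: (-10)(9) − (3)(3) = -99
E→F: (3)(-4) − (5)(9) = -57
F→A: (5)(-16) − (5)(-4) = -60
Σ = -482
Area = |Σ|/2 = 241.

241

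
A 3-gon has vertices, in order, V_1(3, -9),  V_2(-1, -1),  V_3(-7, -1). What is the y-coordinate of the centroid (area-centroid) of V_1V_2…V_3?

Apply the shoelace (surveyor's) formula. First the cross-terms c_i = x_i·y_{i+1} − x_{i+1}·y_i:
  -12, -6, 66  ⇒  2A = 48, A = 24.
Then Σ (y_i + y_{i+1})·c_i = -528, so ȳ = -528 / (6·24) = -11/3.

-11/3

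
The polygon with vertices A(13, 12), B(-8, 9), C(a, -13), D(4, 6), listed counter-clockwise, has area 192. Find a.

Write out the shoelace sum; only the two edges meeting at C involve a:
2·Area = [((-8)·(-13) − a·9) + (a·6 − 4·(-13))] + 183
       = -3·a + 339 = 384
⇒ a = -15.

-15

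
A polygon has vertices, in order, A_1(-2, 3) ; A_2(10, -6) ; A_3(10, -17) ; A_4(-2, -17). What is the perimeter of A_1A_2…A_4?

58

|A_1A_2| = √((12)² + (-9)²) = √225 = 15
|A_2A_3| = √((0)² + (-11)²) = √121 = 11
|A_3A_4| = √((-12)² + (0)²) = √144 = 12
|A_4A_1| = √((0)² + (20)²) = √400 = 20
Perimeter = 15 + 11 + 12 + 20 = 58.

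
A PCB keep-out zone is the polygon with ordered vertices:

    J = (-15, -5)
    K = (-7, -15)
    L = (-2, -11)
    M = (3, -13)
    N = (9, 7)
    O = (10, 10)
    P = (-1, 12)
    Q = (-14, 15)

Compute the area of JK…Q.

516

Apply Gauss's area formula: 2A = Σ (x_i·y_{i+1} − x_{i+1}·y_i), indices taken mod 8.
J→K: (-15)(-15) − (-7)(-5) = 190
K→L: (-7)(-11) − (-2)(-15) = 47
L→M: (-2)(-13) − (3)(-11) = 59
M→N: (3)(7) − (9)(-13) = 138
N→O: (9)(10) − (10)(7) = 20
O→P: (10)(12) − (-1)(10) = 130
P→Q: (-1)(15) − (-14)(12) = 153
Q→J: (-14)(-5) − (-15)(15) = 295
Σ = 1032
Area = |Σ|/2 = 516.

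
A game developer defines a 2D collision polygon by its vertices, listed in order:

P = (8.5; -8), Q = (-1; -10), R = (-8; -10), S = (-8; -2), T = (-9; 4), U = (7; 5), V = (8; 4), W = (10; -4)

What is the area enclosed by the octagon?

240

Apply the surveyor's formula: 2A = Σ (x_i·y_{i+1} − x_{i+1}·y_i), indices taken mod 8.
P→Q: (8.5)(-10) − (-1)(-8) = -93
Q→R: (-1)(-10) − (-8)(-10) = -70
R→S: (-8)(-2) − (-8)(-10) = -64
S→T: (-8)(4) − (-9)(-2) = -50
T→U: (-9)(5) − (7)(4) = -73
U→V: (7)(4) − (8)(5) = -12
V→W: (8)(-4) − (10)(4) = -72
W→P: (10)(-8) − (8.5)(-4) = -46
Σ = -480
Area = |Σ|/2 = 240.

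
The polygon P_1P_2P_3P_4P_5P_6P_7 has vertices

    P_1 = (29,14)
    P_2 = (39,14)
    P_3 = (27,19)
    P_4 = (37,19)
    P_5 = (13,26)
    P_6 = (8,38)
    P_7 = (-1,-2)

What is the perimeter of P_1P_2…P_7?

|P_1P_2| = √((10)² + (0)²) = √100 = 10
|P_2P_3| = √((-12)² + (5)²) = √169 = 13
|P_3P_4| = √((10)² + (0)²) = √100 = 10
|P_4P_5| = √((-24)² + (7)²) = √625 = 25
|P_5P_6| = √((-5)² + (12)²) = √169 = 13
|P_6P_7| = √((-9)² + (-40)²) = √1681 = 41
|P_7P_1| = √((30)² + (16)²) = √1156 = 34
Perimeter = 10 + 13 + 10 + 25 + 13 + 41 + 34 = 146.

146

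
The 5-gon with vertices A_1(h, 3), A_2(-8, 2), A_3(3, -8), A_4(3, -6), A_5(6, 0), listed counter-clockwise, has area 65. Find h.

Write out the shoelace sum; only the two edges meeting at A_1 involve h:
2·Area = [(6·3 − h·0) + (h·2 − (-8)·3)] + 100
       = 2·h + 142 = 130
⇒ h = -6.

-6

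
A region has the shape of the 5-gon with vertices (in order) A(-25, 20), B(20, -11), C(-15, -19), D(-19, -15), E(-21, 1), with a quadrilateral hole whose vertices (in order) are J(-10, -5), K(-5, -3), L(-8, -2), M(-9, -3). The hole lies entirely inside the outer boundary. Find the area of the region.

Outer boundary:
Σ = (-125) + (-545) + (-136) + (-334) + (-395) = -1535
Area = |Σ|/2 = 767.5.
Hole:
J→K: (-10)(-3) − (-5)(-5) = 5
K→L: (-5)(-2) − (-8)(-3) = -14
L→M: (-8)(-3) − (-9)(-2) = 6
M→J: (-9)(-5) − (-10)(-3) = 15
Σ = 12
Area = |Σ|/2 = 6.
Net area = 767.5 − 6 = 761.5.

761.5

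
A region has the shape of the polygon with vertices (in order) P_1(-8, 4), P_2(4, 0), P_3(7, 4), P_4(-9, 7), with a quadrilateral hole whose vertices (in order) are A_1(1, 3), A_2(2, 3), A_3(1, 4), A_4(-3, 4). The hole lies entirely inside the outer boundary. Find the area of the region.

Outer boundary:
Apply the shoelace formula: 2A = Σ (x_i·y_{i+1} − x_{i+1}·y_i), indices taken mod 4.
Cross-terms: -16, 16, 85, 20  ⇒  Σ = 105
Area = |Σ|/2 = 52.5.
Hole:
Σ = (-3) + (5) + (16) + (-13) = 5
Area = |Σ|/2 = 2.5.
Net area = 52.5 − 2.5 = 50.

50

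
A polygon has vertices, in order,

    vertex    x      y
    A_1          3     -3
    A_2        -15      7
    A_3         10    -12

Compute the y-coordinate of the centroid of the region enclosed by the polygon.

Apply the shoelace (surveyor's) formula. First the cross-terms c_i = x_i·y_{i+1} − x_{i+1}·y_i:
  -24, 110, 6  ⇒  2A = 92, A = 46.
Then Σ (y_i + y_{i+1})·c_i = -736, so ȳ = -736 / (6·46) = -8/3.

-8/3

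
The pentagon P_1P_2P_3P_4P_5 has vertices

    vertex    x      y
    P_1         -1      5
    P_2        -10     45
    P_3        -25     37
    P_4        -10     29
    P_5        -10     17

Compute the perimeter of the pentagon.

|P_1P_2| = √((-9)² + (40)²) = √1681 = 41
|P_2P_3| = √((-15)² + (-8)²) = √289 = 17
|P_3P_4| = √((15)² + (-8)²) = √289 = 17
|P_4P_5| = √((0)² + (-12)²) = √144 = 12
|P_5P_1| = √((9)² + (-12)²) = √225 = 15
Perimeter = 41 + 17 + 17 + 12 + 15 = 102.

102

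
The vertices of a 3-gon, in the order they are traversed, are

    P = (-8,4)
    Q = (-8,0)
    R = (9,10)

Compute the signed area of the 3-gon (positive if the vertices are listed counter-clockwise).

34

Apply Gauss's area formula: 2A = Σ (x_i·y_{i+1} − x_{i+1}·y_i), indices taken mod 3.
Cross-terms: 32, -80, 116  ⇒  Σ = 68
Signed area = Σ/2 = 34 (positive ⇒ counter-clockwise traversal).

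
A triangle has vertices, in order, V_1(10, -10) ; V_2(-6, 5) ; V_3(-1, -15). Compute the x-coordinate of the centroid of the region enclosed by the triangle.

1

Apply the shoelace (surveyor's) formula. First the cross-terms c_i = x_i·y_{i+1} − x_{i+1}·y_i:
  -10, 95, 160  ⇒  2A = 245, A = 122.5.
Then Σ (x_i + x_{i+1})·c_i = 735, so x̄ = 735 / (6·122.5) = 1.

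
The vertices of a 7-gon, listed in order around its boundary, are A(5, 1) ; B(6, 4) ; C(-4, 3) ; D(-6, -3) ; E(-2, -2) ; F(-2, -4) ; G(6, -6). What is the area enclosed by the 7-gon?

80

Apply the surveyor's formula: 2A = Σ (x_i·y_{i+1} − x_{i+1}·y_i), indices taken mod 7.
Σ = (14) + (34) + (30) + (6) + (4) + (36) + (36) = 160
Area = |Σ|/2 = 80.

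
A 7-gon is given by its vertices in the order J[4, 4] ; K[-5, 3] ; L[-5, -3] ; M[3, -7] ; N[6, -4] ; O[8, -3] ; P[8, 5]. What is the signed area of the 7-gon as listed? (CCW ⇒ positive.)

Apply Gauss's area formula: 2A = Σ (x_i·y_{i+1} − x_{i+1}·y_i), indices taken mod 7.
Σ = (32) + (30) + (44) + (30) + (14) + (64) + (12) = 226
Signed area = Σ/2 = 113 (positive ⇒ counter-clockwise traversal).

113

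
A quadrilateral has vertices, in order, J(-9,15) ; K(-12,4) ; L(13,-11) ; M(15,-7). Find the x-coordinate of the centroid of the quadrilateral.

5/69

Apply the surveyor's formula. First the cross-terms c_i = x_i·y_{i+1} − x_{i+1}·y_i:
  144, 80, 74, 162  ⇒  2A = 460, A = 230.
Then Σ (x_i + x_{i+1})·c_i = 100, so x̄ = 100 / (6·230) = 5/69.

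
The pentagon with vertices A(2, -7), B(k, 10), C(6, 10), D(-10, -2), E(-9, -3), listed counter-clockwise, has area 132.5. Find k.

8

Write out the shoelace sum; only the two edges meeting at B involve k:
2·Area = [(2·10 − k·(-7)) + (k·10 − 6·10)] + 169
       = 17·k + 129 = 265
⇒ k = 8.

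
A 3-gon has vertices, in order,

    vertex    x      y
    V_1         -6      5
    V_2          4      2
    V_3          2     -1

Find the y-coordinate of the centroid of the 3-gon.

Apply the shoelace (surveyor's) formula. First the cross-terms c_i = x_i·y_{i+1} − x_{i+1}·y_i:
  -32, -8, 4  ⇒  2A = -36, A = -18.
Then Σ (y_i + y_{i+1})·c_i = -216, so ȳ = -216 / (6·(-18)) = 2.

2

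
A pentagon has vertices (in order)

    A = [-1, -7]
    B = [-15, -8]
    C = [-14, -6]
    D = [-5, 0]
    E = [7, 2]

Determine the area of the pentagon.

103

Σ = (-97) + (-22) + (-30) + (-10) + (-47) = -206
Area = |Σ|/2 = 103.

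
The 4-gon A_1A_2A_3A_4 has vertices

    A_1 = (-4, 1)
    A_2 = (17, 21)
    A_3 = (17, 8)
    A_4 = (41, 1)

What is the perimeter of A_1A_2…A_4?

|A_1A_2| = √((21)² + (20)²) = √841 = 29
|A_2A_3| = √((0)² + (-13)²) = √169 = 13
|A_3A_4| = √((24)² + (-7)²) = √625 = 25
|A_4A_1| = √((-45)² + (0)²) = √2025 = 45
Perimeter = 29 + 13 + 25 + 45 = 112.

112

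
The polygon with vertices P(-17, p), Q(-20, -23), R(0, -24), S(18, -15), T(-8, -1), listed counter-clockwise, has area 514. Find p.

Write out the shoelace sum; only the two edges meeting at P involve p:
2·Area = [((-8)·p − (-17)·(-1)) + ((-17)·(-23) − (-20)·p)] + 774
       = 12·p + 1148 = 1028
⇒ p = -10.

-10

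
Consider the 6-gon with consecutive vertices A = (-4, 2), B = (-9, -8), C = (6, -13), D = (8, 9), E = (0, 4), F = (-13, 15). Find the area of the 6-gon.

245.5

Apply the shoelace (surveyor's) formula: 2A = Σ (x_i·y_{i+1} − x_{i+1}·y_i), indices taken mod 6.
A→B: (-4)(-8) − (-9)(2) = 50
B→C: (-9)(-13) − (6)(-8) = 165
C→D: (6)(9) − (8)(-13) = 158
D→E: (8)(4) − (0)(9) = 32
E→F: (0)(15) − (-13)(4) = 52
F→A: (-13)(2) − (-4)(15) = 34
Σ = 491
Area = |Σ|/2 = 245.5.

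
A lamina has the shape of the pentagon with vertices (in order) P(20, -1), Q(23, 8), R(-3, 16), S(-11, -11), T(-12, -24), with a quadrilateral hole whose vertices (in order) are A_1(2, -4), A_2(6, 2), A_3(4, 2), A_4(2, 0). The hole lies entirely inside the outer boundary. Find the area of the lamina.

Outer boundary:
Apply the surveyor's formula: 2A = Σ (x_i·y_{i+1} − x_{i+1}·y_i), indices taken mod 5.
Σ = (183) + (392) + (209) + (132) + (492) = 1408
Area = |Σ|/2 = 704.
Hole:
Σ = (28) + (4) + (-4) + (-8) = 20
Area = |Σ|/2 = 10.
Net area = 704 − 10 = 694.

694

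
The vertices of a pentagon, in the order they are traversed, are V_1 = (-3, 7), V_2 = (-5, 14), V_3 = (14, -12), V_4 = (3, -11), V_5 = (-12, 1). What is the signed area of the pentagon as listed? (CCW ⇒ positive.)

Apply the shoelace formula: 2A = Σ (x_i·y_{i+1} − x_{i+1}·y_i), indices taken mod 5.
Σ = (-7) + (-136) + (-118) + (-129) + (-81) = -471
Signed area = Σ/2 = -235.5 (negative ⇒ clockwise traversal).

-235.5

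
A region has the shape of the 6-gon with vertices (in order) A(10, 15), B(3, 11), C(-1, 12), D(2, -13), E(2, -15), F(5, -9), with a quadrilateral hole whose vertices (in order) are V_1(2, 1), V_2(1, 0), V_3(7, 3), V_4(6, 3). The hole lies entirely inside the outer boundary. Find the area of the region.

157

Outer boundary:
Apply the shoelace (surveyor's) formula: 2A = Σ (x_i·y_{i+1} − x_{i+1}·y_i), indices taken mod 6.
Σ = (65) + (47) + (-11) + (-4) + (57) + (165) = 319
Area = |Σ|/2 = 159.5.
Hole:
Apply the shoelace (surveyor's) formula: 2A = Σ (x_i·y_{i+1} − x_{i+1}·y_i), indices taken mod 4.
Σ = (-1) + (3) + (3) + (0) = 5
Area = |Σ|/2 = 2.5.
Net area = 159.5 − 2.5 = 157.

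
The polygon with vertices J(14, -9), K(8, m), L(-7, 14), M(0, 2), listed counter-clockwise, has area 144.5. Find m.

7

Write out the shoelace sum; only the two edges meeting at K involve m:
2·Area = [(14·m − 8·(-9)) + (8·14 − (-7)·m)] + -42
       = 21·m + 142 = 289
⇒ m = 7.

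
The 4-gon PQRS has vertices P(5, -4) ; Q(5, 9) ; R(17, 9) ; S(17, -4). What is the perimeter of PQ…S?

50

|PQ| = √((0)² + (13)²) = √169 = 13
|QR| = √((12)² + (0)²) = √144 = 12
|RS| = √((0)² + (-13)²) = √169 = 13
|SP| = √((-12)² + (0)²) = √144 = 12
Perimeter = 13 + 12 + 13 + 12 = 50.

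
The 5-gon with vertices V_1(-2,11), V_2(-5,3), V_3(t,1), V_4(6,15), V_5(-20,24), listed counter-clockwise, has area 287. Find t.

Write out the shoelace sum; only the two edges meeting at V_3 involve t:
2·Area = [((-5)·1 − t·3) + (t·15 − 6·1)] + 321
       = 12·t + 310 = 574
⇒ t = 22.

22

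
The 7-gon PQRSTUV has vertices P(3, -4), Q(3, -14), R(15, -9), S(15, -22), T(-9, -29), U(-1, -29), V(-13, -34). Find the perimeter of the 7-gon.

116

|PQ| = √((0)² + (-10)²) = √100 = 10
|QR| = √((12)² + (5)²) = √169 = 13
|RS| = √((0)² + (-13)²) = √169 = 13
|ST| = √((-24)² + (-7)²) = √625 = 25
|TU| = √((8)² + (0)²) = √64 = 8
|UV| = √((-12)² + (-5)²) = √169 = 13
|VP| = √((16)² + (30)²) = √1156 = 34
Perimeter = 10 + 13 + 13 + 25 + 8 + 13 + 34 = 116.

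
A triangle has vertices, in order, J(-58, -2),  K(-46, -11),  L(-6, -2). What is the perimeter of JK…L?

|JK| = √((12)² + (-9)²) = √225 = 15
|KL| = √((40)² + (9)²) = √1681 = 41
|LJ| = √((-52)² + (0)²) = √2704 = 52
Perimeter = 15 + 41 + 52 = 108.

108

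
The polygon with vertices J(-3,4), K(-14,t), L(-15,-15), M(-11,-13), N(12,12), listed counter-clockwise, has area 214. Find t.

2

The doubled signed area Σ (x_i y_{i+1} − x_{i+1} y_i) is linear in t.
With t=0 it equals 404; the coefficient of t is 12 (from the two edges through K).
So 12·t + 404 = 2·214 = 428 ⇒ t = 2.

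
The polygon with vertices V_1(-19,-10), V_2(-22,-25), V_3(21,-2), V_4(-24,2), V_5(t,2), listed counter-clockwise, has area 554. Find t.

-25

The doubled signed area Σ (x_i y_{i+1} − x_{i+1} y_i) is linear in t.
With t=0 it equals 808; the coefficient of t is -12 (from the two edges through V_5).
So -12·t + 808 = 2·554 = 1108 ⇒ t = -25.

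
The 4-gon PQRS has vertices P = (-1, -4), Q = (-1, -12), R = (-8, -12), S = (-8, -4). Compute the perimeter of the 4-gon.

|PQ| = √((0)² + (-8)²) = √64 = 8
|QR| = √((-7)² + (0)²) = √49 = 7
|RS| = √((0)² + (8)²) = √64 = 8
|SP| = √((7)² + (0)²) = √49 = 7
Perimeter = 8 + 7 + 8 + 7 = 30.

30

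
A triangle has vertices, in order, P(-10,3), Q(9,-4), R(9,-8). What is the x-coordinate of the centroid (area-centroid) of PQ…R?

8/3

Apply Gauss's area formula. First the cross-terms c_i = x_i·y_{i+1} − x_{i+1}·y_i:
  13, -36, -53  ⇒  2A = -76, A = -38.
Then Σ (x_i + x_{i+1})·c_i = -608, so x̄ = -608 / (6·(-38)) = 8/3.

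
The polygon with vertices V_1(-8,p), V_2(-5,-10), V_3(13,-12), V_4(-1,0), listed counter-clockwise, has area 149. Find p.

The doubled signed area Σ (x_i y_{i+1} − x_{i+1} y_i) is linear in p.
With p=0 it equals 258; the coefficient of p is 4 (from the two edges through V_1).
So 4·p + 258 = 2·149 = 298 ⇒ p = 10.

10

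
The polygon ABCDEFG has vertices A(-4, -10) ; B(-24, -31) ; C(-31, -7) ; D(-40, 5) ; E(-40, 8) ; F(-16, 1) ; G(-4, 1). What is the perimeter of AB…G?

120

|AB| = √((-20)² + (-21)²) = √841 = 29
|BC| = √((-7)² + (24)²) = √625 = 25
|CD| = √((-9)² + (12)²) = √225 = 15
|DE| = √((0)² + (3)²) = √9 = 3
|EF| = √((24)² + (-7)²) = √625 = 25
|FG| = √((12)² + (0)²) = √144 = 12
|GA| = √((0)² + (-11)²) = √121 = 11
Perimeter = 29 + 25 + 15 + 3 + 25 + 12 + 11 = 120.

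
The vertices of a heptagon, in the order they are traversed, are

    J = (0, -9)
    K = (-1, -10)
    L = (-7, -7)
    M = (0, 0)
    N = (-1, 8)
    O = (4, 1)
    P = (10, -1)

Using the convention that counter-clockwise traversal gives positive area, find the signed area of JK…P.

-104.5

Apply the shoelace (surveyor's) formula: 2A = Σ (x_i·y_{i+1} − x_{i+1}·y_i), indices taken mod 7.
Σ = (-9) + (-63) + (0) + (0) + (-33) + (-14) + (-90) = -209
Signed area = Σ/2 = -104.5 (negative ⇒ clockwise traversal).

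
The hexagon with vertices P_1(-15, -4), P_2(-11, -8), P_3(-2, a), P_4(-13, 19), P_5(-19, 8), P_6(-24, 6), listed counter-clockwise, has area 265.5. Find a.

-6

The doubled signed area Σ (x_i y_{i+1} − x_{i+1} y_i) is linear in a.
With a=0 it equals 543; the coefficient of a is 2 (from the two edges through P_3).
So 2·a + 543 = 2·265.5 = 531 ⇒ a = -6.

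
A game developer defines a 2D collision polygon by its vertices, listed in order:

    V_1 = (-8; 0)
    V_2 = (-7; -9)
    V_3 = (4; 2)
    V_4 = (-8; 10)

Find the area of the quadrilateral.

V_1→V_2: (-8)(-9) − (-7)(0) = 72
V_2→V_3: (-7)(2) − (4)(-9) = 22
V_3→V_4: (4)(10) − (-8)(2) = 56
V_4→V_1: (-8)(0) − (-8)(10) = 80
Σ = 230
Area = |Σ|/2 = 115.

115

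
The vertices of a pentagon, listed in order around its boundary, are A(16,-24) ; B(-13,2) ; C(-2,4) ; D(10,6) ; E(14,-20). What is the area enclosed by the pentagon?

Σ = (-280) + (-48) + (-52) + (-284) + (-16) = -680
Area = |Σ|/2 = 340.

340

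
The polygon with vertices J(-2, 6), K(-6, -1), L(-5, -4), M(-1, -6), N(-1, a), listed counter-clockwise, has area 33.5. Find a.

The doubled signed area Σ (x_i y_{i+1} − x_{i+1} y_i) is linear in a.
With a=0 it equals 71; the coefficient of a is 1 (from the two edges through N).
So 1·a + 71 = 2·33.5 = 67 ⇒ a = -4.

-4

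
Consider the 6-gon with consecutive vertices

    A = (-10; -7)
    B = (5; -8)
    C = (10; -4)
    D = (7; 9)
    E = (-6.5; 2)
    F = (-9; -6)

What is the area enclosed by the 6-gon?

A→B: (-10)(-8) − (5)(-7) = 115
B→C: (5)(-4) − (10)(-8) = 60
C→D: (10)(9) − (7)(-4) = 118
D→E: (7)(2) − (-6.5)(9) = 72.5
E→F: (-6.5)(-6) − (-9)(2) = 57
F→A: (-9)(-7) − (-10)(-6) = 3
Σ = 425.5
Area = |Σ|/2 = 212.75.

212.75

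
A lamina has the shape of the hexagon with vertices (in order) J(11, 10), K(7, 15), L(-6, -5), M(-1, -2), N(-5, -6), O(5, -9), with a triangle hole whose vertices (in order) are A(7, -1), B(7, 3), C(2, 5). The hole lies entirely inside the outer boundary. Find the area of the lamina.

178.5

Outer boundary:
Apply the surveyor's formula: 2A = Σ (x_i·y_{i+1} − x_{i+1}·y_i), indices taken mod 6.
Σ = (95) + (55) + (7) + (-4) + (75) + (149) = 377
Area = |Σ|/2 = 188.5.
Hole:
Apply the shoelace (surveyor's) formula: 2A = Σ (x_i·y_{i+1} − x_{i+1}·y_i), indices taken mod 3.
Σ = (28) + (29) + (-37) = 20
Area = |Σ|/2 = 10.
Net area = 188.5 − 10 = 178.5.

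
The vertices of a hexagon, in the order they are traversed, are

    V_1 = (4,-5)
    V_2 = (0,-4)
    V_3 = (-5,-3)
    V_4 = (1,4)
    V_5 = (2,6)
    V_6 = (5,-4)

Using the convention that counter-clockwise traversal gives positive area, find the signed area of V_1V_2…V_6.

-51

Apply the shoelace (surveyor's) formula: 2A = Σ (x_i·y_{i+1} − x_{i+1}·y_i), indices taken mod 6.
Cross-terms: -16, -20, -17, -2, -38, -9  ⇒  Σ = -102
Signed area = Σ/2 = -51 (negative ⇒ clockwise traversal).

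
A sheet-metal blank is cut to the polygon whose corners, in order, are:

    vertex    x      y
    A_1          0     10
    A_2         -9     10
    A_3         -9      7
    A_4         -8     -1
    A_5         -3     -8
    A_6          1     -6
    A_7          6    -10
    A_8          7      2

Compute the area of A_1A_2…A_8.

Apply the shoelace (surveyor's) formula: 2A = Σ (x_i·y_{i+1} − x_{i+1}·y_i), indices taken mod 8.
Σ = (90) + (27) + (65) + (61) + (26) + (26) + (82) + (70) = 447
Area = |Σ|/2 = 223.5.

223.5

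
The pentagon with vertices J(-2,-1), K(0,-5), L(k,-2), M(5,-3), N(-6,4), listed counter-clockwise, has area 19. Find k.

1

Write out the shoelace sum; only the two edges meeting at L involve k:
2·Area = [(0·(-2) − k·(-5)) + (k·(-3) − 5·(-2))] + 26
       = 2·k + 36 = 38
⇒ k = 1.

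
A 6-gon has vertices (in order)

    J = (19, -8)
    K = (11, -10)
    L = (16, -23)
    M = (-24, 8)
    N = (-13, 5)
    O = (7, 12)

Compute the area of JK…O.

555

Apply Gauss's area formula: 2A = Σ (x_i·y_{i+1} − x_{i+1}·y_i), indices taken mod 6.
Cross-terms: -102, -93, -424, -16, -191, -284  ⇒  Σ = -1110
Area = |Σ|/2 = 555.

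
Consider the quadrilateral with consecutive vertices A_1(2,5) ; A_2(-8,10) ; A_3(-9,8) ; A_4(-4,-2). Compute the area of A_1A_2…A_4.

60

Apply the shoelace formula: 2A = Σ (x_i·y_{i+1} − x_{i+1}·y_i), indices taken mod 4.
Cross-terms: 60, 26, 50, -16  ⇒  Σ = 120
Area = |Σ|/2 = 60.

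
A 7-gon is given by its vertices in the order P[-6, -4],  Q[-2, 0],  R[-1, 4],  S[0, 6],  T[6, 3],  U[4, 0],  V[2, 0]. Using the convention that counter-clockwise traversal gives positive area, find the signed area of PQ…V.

-39

Apply the surveyor's formula: 2A = Σ (x_i·y_{i+1} − x_{i+1}·y_i), indices taken mod 7.
P→Q: (-6)(0) − (-2)(-4) = -8
Q→R: (-2)(4) − (-1)(0) = -8
R→S: (-1)(6) − (0)(4) = -6
S→T: (0)(3) − (6)(6) = -36
T→U: (6)(0) − (4)(3) = -12
U→V: (4)(0) − (2)(0) = 0
V→P: (2)(-4) − (-6)(0) = -8
Σ = -78
Signed area = Σ/2 = -39 (negative ⇒ clockwise traversal).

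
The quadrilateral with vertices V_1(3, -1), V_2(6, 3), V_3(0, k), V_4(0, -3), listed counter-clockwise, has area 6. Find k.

-2

Write out the shoelace sum; only the two edges meeting at V_3 involve k:
2·Area = [(6·k − 0·3) + (0·(-3) − 0·k)] + 24
       = 6·k + 24 = 12
⇒ k = -2.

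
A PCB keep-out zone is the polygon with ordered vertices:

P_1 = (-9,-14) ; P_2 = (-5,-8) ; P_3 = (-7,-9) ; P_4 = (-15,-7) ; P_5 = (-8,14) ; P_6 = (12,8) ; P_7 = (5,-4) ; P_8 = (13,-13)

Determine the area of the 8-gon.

Σ = (2) + (-11) + (-86) + (-266) + (-232) + (-88) + (-13) + (-299) = -993
Area = |Σ|/2 = 496.5.

496.5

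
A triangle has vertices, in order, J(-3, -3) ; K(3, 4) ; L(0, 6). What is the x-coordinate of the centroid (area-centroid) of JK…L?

Apply Gauss's area formula. First the cross-terms c_i = x_i·y_{i+1} − x_{i+1}·y_i:
  -3, 18, 18  ⇒  2A = 33, A = 16.5.
Then Σ (x_i + x_{i+1})·c_i = 0, so x̄ = 0 / (6·16.5) = 0.

0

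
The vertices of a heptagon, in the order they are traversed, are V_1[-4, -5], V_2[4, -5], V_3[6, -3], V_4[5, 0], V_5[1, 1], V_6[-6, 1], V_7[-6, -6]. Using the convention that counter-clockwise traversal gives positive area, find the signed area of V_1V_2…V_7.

Apply the shoelace formula: 2A = Σ (x_i·y_{i+1} − x_{i+1}·y_i), indices taken mod 7.
Σ = (40) + (18) + (15) + (5) + (7) + (42) + (6) = 133
Signed area = Σ/2 = 66.5 (positive ⇒ counter-clockwise traversal).

66.5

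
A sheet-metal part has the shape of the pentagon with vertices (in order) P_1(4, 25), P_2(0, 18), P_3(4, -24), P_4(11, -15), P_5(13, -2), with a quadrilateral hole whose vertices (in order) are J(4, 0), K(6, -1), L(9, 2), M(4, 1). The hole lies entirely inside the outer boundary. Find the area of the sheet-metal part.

Outer boundary:
Apply the shoelace (surveyor's) formula: 2A = Σ (x_i·y_{i+1} − x_{i+1}·y_i), indices taken mod 5.
Σ = (72) + (-72) + (204) + (173) + (333) = 710
Area = |Σ|/2 = 355.
Hole:
Σ = (-4) + (21) + (1) + (-4) = 14
Area = |Σ|/2 = 7.
Net area = 355 − 7 = 348.

348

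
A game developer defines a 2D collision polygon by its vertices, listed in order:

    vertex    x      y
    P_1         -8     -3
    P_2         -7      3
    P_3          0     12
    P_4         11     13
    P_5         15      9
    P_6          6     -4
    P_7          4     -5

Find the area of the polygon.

268.5

Apply Gauss's area formula: 2A = Σ (x_i·y_{i+1} − x_{i+1}·y_i), indices taken mod 7.
Cross-terms: -45, -84, -132, -96, -114, -14, -52  ⇒  Σ = -537
Area = |Σ|/2 = 268.5.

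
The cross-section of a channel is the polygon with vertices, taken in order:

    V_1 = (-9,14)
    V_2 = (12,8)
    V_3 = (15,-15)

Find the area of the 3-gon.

232.5

Apply Gauss's area formula: 2A = Σ (x_i·y_{i+1} − x_{i+1}·y_i), indices taken mod 3.
V_1→V_2: (-9)(8) − (12)(14) = -240
V_2→V_3: (12)(-15) − (15)(8) = -300
V_3→V_1: (15)(14) − (-9)(-15) = 75
Σ = -465
Area = |Σ|/2 = 232.5.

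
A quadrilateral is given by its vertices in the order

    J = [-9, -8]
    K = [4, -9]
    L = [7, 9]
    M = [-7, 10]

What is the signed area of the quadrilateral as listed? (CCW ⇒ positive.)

Apply the shoelace formula: 2A = Σ (x_i·y_{i+1} − x_{i+1}·y_i), indices taken mod 4.
Cross-terms: 113, 99, 133, 146  ⇒  Σ = 491
Signed area = Σ/2 = 245.5 (positive ⇒ counter-clockwise traversal).

245.5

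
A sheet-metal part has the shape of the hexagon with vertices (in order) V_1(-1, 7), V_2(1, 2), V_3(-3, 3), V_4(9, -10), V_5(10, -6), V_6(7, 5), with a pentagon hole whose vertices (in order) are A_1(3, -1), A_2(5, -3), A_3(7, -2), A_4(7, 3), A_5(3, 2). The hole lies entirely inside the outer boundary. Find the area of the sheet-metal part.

Outer boundary:
Σ = (-9) + (9) + (3) + (46) + (92) + (54) = 195
Area = |Σ|/2 = 97.5.
Hole:
Σ = (-4) + (11) + (35) + (5) + (-9) = 38
Area = |Σ|/2 = 19.
Net area = 97.5 − 19 = 78.5.

78.5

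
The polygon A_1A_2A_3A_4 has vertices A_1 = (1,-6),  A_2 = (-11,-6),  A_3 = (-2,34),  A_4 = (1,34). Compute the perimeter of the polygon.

96

|A_1A_2| = √((-12)² + (0)²) = √144 = 12
|A_2A_3| = √((9)² + (40)²) = √1681 = 41
|A_3A_4| = √((3)² + (0)²) = √9 = 3
|A_4A_1| = √((0)² + (-40)²) = √1600 = 40
Perimeter = 12 + 41 + 3 + 40 = 96.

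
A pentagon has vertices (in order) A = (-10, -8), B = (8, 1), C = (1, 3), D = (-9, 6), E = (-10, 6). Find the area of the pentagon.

Apply Gauss's area formula: 2A = Σ (x_i·y_{i+1} − x_{i+1}·y_i), indices taken mod 5.
Σ = (54) + (23) + (33) + (6) + (140) = 256
Area = |Σ|/2 = 128.

128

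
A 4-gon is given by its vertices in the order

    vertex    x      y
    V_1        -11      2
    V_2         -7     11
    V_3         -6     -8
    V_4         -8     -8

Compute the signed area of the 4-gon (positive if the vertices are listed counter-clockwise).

-52.5

Apply the surveyor's formula: 2A = Σ (x_i·y_{i+1} − x_{i+1}·y_i), indices taken mod 4.
Σ = (-107) + (122) + (-16) + (-104) = -105
Signed area = Σ/2 = -52.5 (negative ⇒ clockwise traversal).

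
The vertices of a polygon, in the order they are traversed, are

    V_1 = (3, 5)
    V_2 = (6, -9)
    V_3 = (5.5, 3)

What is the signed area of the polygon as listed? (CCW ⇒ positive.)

14.5

Apply the shoelace (surveyor's) formula: 2A = Σ (x_i·y_{i+1} − x_{i+1}·y_i), indices taken mod 3.
Σ = (-57) + (67.5) + (18.5) = 29
Signed area = Σ/2 = 14.5 (positive ⇒ counter-clockwise traversal).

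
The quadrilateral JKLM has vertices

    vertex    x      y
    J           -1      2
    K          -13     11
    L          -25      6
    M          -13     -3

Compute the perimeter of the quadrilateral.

56

|JK| = √((-12)² + (9)²) = √225 = 15
|KL| = √((-12)² + (-5)²) = √169 = 13
|LM| = √((12)² + (-9)²) = √225 = 15
|MJ| = √((12)² + (5)²) = √169 = 13
Perimeter = 15 + 13 + 15 + 13 = 56.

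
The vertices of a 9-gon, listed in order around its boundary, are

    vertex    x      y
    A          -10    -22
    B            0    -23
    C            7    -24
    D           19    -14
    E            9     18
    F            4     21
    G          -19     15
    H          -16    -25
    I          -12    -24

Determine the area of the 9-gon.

Apply Gauss's area formula: 2A = Σ (x_i·y_{i+1} − x_{i+1}·y_i), indices taken mod 9.
A→B: (-10)(-23) − (0)(-22) = 230
B→C: (0)(-24) − (7)(-23) = 161
C→D: (7)(-14) − (19)(-24) = 358
D→E: (19)(18) − (9)(-14) = 468
E→F: (9)(21) − (4)(18) = 117
F→G: (4)(15) − (-19)(21) = 459
G→H: (-19)(-25) − (-16)(15) = 715
H→I: (-16)(-24) − (-12)(-25) = 84
I→A: (-12)(-22) − (-10)(-24) = 24
Σ = 2616
Area = |Σ|/2 = 1308.

1308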